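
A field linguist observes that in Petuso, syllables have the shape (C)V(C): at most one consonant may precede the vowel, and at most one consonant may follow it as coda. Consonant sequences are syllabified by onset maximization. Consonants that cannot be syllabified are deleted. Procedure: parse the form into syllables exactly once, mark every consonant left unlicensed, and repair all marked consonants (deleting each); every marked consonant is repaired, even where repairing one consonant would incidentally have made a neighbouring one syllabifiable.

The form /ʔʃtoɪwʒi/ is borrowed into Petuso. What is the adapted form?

toɪwʒi

The consonants /ʔ/, /ʃ/ cannot be parsed into a legal (C)V(C) syllable (at most one coda consonant is licensed; onsets are limited to one consonant).
Deletion applies to /ʔ/, /ʃ/.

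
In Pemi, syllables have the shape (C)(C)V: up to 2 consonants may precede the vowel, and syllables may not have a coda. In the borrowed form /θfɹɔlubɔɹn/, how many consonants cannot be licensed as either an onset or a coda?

3

The consonants /θ/, /ɹ/, /n/ cannot be parsed into a legal (C)(C)V syllable (no codas are permitted; onsets may contain at most 2 consonants).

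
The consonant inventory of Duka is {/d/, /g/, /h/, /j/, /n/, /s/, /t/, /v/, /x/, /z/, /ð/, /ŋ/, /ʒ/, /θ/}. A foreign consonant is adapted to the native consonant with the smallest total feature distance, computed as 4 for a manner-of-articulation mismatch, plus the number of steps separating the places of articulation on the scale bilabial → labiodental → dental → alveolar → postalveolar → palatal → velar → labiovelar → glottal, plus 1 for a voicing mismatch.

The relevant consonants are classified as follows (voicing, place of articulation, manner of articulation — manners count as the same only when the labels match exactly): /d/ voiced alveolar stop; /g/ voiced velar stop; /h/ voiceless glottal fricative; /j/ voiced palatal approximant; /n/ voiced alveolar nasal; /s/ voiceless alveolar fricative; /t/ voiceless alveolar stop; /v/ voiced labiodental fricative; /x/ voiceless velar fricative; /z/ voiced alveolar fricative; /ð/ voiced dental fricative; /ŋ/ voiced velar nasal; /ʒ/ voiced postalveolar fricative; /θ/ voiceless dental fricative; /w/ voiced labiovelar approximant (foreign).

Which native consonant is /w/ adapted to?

/j/ is closest: same manner (approximant), place distance 2 (labiovelar→palatal), same voicing; total 2. Next closest is /g/ at distance 5.

j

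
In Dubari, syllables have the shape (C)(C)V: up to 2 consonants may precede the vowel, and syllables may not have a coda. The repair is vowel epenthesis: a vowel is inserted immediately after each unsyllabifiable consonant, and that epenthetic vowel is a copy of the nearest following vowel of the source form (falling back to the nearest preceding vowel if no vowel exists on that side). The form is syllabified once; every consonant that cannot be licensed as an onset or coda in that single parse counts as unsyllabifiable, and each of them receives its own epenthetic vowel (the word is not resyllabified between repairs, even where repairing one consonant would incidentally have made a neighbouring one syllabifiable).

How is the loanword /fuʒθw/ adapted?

The consonants /ʒ/, /θ/, /w/ cannot be parsed into a legal (C)(C)V syllable (no codas are permitted; onsets may contain at most 2 consonants).
Epenthesis after each stranded consonant: /ʒ/ → /ʒu/, /θ/ → /θu/, /w/ → /wu/.

fuʒuθuwu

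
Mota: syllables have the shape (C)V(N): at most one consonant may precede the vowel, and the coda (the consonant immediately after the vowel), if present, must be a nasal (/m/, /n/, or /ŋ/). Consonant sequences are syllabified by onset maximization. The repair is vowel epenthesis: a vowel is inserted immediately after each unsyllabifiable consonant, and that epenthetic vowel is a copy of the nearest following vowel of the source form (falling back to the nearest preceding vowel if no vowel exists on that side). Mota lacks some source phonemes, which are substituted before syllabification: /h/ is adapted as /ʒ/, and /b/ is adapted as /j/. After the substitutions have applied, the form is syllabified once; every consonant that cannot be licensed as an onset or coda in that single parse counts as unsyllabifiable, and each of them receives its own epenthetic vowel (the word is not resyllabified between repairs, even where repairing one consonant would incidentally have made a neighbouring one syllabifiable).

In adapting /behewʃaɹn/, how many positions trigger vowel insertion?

After substitution the input is /jeʒewʃaɹn/.
The unsyllabifiable consonants are /w/, /ɹ/, /n/; each receives one epenthetic vowel.

3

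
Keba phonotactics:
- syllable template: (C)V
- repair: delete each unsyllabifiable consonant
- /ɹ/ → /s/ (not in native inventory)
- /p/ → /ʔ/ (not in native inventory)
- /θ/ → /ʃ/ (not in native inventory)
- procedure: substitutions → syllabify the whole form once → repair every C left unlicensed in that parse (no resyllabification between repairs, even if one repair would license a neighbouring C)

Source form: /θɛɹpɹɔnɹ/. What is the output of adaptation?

Substitution: /θ/ → /ʃ/, /ɹ/ → /s/, /p/ → /ʔ/, giving /ʃɛsʔsɔns/.
Under (C)V, the unsyllabifiable consonants are /s/, /ʔ/, /n/, /s/ (no codas are permitted; onsets are limited to one consonant).
Deletion applies to /s/, /ʔ/, /n/, /s/.

ʃɛsɔ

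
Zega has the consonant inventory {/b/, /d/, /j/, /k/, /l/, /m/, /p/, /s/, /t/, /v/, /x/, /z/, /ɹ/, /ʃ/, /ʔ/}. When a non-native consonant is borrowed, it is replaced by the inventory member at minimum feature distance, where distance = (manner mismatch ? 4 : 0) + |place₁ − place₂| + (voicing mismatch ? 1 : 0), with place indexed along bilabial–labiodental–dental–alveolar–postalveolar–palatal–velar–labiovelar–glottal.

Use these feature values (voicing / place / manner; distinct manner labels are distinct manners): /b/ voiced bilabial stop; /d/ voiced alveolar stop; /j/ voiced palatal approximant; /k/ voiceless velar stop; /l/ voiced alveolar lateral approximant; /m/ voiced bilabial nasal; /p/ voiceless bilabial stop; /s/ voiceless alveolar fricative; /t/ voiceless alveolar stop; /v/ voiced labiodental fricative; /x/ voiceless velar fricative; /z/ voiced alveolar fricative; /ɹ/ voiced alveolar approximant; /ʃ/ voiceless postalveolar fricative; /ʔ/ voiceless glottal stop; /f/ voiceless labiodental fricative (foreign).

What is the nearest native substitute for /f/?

/v/ is closest: same manner (fricative), place distance 0 (labiodental→labiodental), voicing differs (+1); total 1. Next closest is /s/ at distance 2.

v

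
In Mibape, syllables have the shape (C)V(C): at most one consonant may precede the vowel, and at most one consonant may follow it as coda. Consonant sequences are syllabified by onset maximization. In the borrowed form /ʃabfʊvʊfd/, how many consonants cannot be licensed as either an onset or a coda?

Syllabifying with onset maximization leaves /d/ stranded (at most one coda consonant is licensed; onsets are limited to one consonant).

1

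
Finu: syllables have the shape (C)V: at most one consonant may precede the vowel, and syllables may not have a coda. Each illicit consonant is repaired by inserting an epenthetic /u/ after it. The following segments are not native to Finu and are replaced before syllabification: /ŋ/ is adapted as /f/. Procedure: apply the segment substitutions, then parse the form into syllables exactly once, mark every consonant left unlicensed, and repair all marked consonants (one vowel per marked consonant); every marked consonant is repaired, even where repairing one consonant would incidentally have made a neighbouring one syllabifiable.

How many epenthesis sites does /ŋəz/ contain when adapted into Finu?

After substitution the input is /fəz/.
The unsyllabifiable consonants are /z/; each receives one epenthetic vowel.

1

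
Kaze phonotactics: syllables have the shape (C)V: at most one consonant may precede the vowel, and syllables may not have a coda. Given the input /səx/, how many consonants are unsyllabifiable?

1

Under (C)V, the unsyllabifiable consonants are /x/ (no codas are permitted; onsets are limited to one consonant).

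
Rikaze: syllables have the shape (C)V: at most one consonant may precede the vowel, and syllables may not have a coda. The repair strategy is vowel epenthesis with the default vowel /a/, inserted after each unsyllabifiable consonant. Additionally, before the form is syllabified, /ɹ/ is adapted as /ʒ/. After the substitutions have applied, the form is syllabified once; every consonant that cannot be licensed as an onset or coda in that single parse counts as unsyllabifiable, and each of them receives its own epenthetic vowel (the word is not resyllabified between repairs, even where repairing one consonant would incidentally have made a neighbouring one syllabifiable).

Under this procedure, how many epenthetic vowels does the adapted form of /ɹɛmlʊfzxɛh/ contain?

After substitution the input is /ʒɛmlʊfzxɛh/.
The unsyllabifiable consonants are /m/, /f/, /z/, /h/; each receives one epenthetic vowel.

4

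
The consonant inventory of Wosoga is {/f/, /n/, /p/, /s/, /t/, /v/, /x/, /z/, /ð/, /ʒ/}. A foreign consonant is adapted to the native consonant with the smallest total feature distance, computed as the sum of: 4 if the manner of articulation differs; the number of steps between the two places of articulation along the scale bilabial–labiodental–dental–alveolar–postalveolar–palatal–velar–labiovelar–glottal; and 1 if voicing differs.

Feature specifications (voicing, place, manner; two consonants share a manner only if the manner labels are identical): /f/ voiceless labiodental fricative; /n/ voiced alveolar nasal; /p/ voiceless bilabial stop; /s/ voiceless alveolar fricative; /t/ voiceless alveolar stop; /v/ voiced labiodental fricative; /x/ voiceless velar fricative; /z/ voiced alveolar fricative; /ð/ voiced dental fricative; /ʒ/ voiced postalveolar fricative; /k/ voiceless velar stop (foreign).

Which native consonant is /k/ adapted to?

t

/t/ is closest: same manner (stop), place distance 3 (velar→alveolar), same voicing; total 3. Next closest is /x/ at distance 4.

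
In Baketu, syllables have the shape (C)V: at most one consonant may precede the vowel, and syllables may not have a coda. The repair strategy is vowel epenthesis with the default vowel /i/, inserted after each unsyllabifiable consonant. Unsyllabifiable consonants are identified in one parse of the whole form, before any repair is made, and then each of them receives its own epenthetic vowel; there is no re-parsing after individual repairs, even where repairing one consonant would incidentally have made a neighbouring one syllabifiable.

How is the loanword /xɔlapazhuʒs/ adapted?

xɔlapazihuʒisi

Under (C)V, the unsyllabifiable consonants are /z/, /ʒ/, /s/ (no codas are permitted; onsets are limited to one consonant).
Each unlicensed consonant becomes the onset of a new syllable: /z/ → /zi/, /ʒ/ → /ʒi/, /s/ → /si/.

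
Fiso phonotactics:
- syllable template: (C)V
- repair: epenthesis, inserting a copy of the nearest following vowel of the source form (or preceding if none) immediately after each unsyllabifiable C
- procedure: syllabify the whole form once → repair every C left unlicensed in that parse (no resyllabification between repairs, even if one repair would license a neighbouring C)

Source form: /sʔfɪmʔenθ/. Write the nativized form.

The consonants /s/, /ʔ/, /m/, /n/, /θ/ cannot be parsed into a legal (C)V syllable (no codas are permitted; onsets are limited to one consonant).
Inserting the epenthetic vowel yields /s/ → /sɪ/, /ʔ/ → /ʔɪ/, /m/ → /me/, /n/ → /ne/, /θ/ → /θe/.

sɪʔɪfɪmeʔeneθe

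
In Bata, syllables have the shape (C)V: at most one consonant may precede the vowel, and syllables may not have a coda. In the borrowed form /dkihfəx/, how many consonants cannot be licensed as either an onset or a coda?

3

Syllabifying with onset maximization leaves /d/, /h/, /x/ stranded (no codas are permitted; onsets are limited to one consonant).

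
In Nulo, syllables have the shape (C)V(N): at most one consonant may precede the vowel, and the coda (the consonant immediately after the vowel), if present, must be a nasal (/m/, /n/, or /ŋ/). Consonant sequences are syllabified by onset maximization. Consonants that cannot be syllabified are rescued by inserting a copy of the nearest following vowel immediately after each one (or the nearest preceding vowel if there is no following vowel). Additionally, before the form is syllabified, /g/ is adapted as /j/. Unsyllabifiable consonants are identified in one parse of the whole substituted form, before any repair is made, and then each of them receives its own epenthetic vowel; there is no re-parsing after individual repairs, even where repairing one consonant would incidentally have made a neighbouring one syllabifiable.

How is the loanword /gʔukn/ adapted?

Substitution: /g/ → /j/, giving /jʔukn/.
Under (C)V(N), the unsyllabifiable consonants are /j/, /k/, /n/ (only a nasal (/m/, /n/, or /ŋ/) is licensed in coda position; onsets are limited to one consonant).
Each unlicensed consonant becomes the onset of a new syllable: /j/ → /ju/, /k/ → /ku/, /n/ → /nu/.

juʔukunu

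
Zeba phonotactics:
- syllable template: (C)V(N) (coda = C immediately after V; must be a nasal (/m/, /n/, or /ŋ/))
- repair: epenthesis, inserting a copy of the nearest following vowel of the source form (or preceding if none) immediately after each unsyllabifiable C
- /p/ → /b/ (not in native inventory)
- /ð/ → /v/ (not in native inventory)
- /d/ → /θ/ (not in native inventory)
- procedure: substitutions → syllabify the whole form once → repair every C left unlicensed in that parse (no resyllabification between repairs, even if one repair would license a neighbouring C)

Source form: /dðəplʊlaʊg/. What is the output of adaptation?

θəvəbʊlʊlaʊgʊ

Substitution: /d/ → /θ/, /ð/ → /v/, /p/ → /b/, giving /θvəblʊlaʊg/.
Under (C)V(N), the unsyllabifiable consonants are /θ/, /b/, /g/ (only a nasal (/m/, /n/, or /ŋ/) is licensed in coda position; onsets are limited to one consonant).
Each unlicensed consonant becomes the onset of a new syllable: /θ/ → /θə/, /b/ → /bʊ/, /g/ → /gʊ/.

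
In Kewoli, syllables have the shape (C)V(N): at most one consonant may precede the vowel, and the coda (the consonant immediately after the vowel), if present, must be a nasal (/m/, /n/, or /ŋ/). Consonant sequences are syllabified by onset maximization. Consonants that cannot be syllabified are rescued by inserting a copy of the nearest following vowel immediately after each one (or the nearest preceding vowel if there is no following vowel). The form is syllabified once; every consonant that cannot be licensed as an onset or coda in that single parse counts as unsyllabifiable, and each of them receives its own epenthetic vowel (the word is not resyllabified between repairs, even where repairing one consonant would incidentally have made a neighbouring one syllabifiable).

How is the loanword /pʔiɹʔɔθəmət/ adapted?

piʔiɹɔʔɔθəmətə

Syllabifying with onset maximization leaves /p/, /ɹ/, /t/ stranded (only a nasal (/m/, /n/, or /ŋ/) is licensed in coda position; onsets are limited to one consonant).
Each unlicensed consonant becomes the onset of a new syllable: /p/ → /pi/, /ɹ/ → /ɹɔ/, /t/ → /tə/.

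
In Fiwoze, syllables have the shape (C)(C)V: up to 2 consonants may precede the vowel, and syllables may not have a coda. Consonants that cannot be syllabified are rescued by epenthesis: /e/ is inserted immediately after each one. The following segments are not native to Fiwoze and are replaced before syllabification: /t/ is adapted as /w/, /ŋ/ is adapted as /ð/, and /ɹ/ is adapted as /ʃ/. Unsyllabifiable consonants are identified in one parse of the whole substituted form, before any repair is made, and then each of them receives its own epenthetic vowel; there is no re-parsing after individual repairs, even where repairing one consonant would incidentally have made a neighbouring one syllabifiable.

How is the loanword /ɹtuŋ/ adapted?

ʃwuðe

Substitution: /ɹ/ → /ʃ/, /t/ → /w/, /ŋ/ → /ð/, giving /ʃwuð/.
Syllabifying with onset maximization leaves /ð/ stranded (no codas are permitted; onsets may contain at most 2 consonants).
Epenthesis after each stranded consonant: /ð/ → /ðe/.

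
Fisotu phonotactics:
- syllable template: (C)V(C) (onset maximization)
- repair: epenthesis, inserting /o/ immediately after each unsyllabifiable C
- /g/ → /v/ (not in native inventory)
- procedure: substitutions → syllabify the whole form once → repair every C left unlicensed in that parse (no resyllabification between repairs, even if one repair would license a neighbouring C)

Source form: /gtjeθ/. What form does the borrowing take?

votojeθ

Substitution: /g/ → /v/, giving /vtjeθ/.
Under (C)V(C), the unsyllabifiable consonants are /v/, /t/ (at most one coda consonant is licensed; onsets are limited to one consonant).
Epenthesis after each stranded consonant: /v/ → /vo/, /t/ → /to/.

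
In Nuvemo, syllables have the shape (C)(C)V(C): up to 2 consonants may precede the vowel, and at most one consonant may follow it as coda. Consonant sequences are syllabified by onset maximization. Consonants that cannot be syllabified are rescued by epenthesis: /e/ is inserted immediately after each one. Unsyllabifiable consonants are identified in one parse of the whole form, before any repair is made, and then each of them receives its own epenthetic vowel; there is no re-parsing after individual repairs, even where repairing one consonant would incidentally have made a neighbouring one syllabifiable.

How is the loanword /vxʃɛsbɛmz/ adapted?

vexʃɛsbɛmze

Under (C)(C)V(C), the unsyllabifiable consonants are /v/, /z/ (at most one coda consonant is licensed; onsets may contain at most 2 consonants).
Epenthesis after each stranded consonant: /v/ → /ve/, /z/ → /ze/.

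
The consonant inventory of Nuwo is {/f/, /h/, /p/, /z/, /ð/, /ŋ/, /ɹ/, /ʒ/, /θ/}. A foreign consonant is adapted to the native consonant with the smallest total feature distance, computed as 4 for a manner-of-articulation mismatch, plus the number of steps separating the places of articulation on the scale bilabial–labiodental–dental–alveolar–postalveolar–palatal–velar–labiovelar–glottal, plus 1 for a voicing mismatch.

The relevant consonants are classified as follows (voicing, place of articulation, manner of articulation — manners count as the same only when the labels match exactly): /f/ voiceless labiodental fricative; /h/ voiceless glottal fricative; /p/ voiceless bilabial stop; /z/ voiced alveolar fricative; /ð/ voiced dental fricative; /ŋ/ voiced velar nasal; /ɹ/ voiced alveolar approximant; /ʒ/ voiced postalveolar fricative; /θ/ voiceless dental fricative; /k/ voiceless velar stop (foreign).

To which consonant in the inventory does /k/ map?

ŋ

/ŋ/ is closest: manner differs (stop→nasal, +4), place distance 0 (velar→velar), voicing differs (+1); total 5. Next closest is /h/ at distance 6.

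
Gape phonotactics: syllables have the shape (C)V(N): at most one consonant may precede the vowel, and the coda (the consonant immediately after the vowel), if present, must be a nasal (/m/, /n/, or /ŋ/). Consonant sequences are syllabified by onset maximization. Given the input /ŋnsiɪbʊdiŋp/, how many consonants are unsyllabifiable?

Syllabifying with onset maximization leaves /ŋ/, /n/, /p/ stranded (only a nasal (/m/, /n/, or /ŋ/) is licensed in coda position; onsets are limited to one consonant).

3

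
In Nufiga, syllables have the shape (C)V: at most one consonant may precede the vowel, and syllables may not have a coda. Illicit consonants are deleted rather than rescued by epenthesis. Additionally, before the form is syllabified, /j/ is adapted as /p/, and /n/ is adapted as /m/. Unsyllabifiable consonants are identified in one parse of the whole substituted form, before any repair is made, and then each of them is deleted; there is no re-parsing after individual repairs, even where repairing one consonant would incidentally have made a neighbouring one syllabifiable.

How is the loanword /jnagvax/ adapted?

mava

Substitution: /j/ → /p/, /n/ → /m/, giving /pmagvax/.
Under (C)V, the unsyllabifiable consonants are /p/, /g/, /x/ (no codas are permitted; onsets are limited to one consonant).
Deletion applies to /p/, /g/, /x/.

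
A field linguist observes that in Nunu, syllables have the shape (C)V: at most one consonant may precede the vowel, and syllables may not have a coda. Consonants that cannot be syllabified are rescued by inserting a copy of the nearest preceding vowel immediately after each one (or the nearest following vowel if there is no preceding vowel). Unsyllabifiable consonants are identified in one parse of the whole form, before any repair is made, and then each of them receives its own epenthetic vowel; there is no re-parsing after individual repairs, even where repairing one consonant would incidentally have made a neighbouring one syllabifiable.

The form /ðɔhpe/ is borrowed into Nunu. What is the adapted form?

Syllabifying with onset maximization leaves /h/ stranded (no codas are permitted; onsets are limited to one consonant).
Inserting the epenthetic vowel yields /h/ → /hɔ/.

ðɔhɔpe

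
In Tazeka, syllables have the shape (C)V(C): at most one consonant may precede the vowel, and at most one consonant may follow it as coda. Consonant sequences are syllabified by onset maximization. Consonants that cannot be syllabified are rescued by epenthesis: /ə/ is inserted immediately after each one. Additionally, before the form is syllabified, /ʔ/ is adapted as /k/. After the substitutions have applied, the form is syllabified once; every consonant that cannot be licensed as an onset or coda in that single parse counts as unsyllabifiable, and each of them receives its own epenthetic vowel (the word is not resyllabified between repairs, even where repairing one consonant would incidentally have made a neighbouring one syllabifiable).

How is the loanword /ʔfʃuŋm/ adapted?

kəfəʃuŋmə

Substitution: /ʔ/ → /k/, giving /kfʃuŋm/.
The consonants /k/, /f/, /m/ cannot be parsed into a legal (C)V(C) syllable (at most one coda consonant is licensed; onsets are limited to one consonant).
Inserting the epenthetic vowel yields /k/ → /kə/, /f/ → /fə/, /m/ → /mə/.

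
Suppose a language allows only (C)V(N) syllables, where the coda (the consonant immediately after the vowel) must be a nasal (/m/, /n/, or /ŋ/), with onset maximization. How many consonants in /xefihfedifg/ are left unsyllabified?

3

Under (C)V(N), the unsyllabifiable consonants are /h/, /f/, /g/ (only a nasal (/m/, /n/, or /ŋ/) is licensed in coda position; onsets are limited to one consonant).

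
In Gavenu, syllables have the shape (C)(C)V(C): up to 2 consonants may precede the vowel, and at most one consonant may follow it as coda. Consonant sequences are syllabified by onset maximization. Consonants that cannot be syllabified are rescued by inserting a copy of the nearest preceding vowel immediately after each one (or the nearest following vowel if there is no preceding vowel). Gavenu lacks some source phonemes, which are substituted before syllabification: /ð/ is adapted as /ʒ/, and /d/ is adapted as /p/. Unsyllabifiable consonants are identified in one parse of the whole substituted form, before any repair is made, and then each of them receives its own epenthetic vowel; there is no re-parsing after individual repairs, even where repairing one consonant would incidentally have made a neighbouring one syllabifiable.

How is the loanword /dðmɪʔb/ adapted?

pɪʒmɪʔbɪ

Substitution: /d/ → /p/, /ð/ → /ʒ/, giving /pʒmɪʔb/.
Syllabifying with onset maximization leaves /p/, /b/ stranded (at most one coda consonant is licensed; onsets may contain at most 2 consonants).
Inserting the epenthetic vowel yields /p/ → /pɪ/, /b/ → /bɪ/.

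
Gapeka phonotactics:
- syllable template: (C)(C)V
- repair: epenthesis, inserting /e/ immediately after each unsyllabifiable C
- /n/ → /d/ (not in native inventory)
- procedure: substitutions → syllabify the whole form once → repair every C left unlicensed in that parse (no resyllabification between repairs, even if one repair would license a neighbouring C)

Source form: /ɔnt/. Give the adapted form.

ɔdete

Substitution: /n/ → /d/, giving /ɔdt/.
Syllabifying with onset maximization leaves /d/, /t/ stranded (no codas are permitted; onsets may contain at most 2 consonants).
Epenthesis after each stranded consonant: /d/ → /de/, /t/ → /te/.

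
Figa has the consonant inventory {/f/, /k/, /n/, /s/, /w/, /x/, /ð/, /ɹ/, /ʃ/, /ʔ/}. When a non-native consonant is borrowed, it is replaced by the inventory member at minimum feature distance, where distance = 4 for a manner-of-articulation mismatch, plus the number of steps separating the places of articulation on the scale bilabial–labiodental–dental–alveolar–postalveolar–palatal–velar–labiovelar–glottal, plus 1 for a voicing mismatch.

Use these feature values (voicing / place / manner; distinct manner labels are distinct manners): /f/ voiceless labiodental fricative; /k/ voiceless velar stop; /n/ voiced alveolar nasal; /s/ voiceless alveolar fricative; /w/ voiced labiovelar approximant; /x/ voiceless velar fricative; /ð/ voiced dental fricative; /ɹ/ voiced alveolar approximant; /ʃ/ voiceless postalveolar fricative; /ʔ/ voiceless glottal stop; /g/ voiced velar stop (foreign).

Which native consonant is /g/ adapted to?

k

/k/ is closest: same manner (stop), place distance 0 (velar→velar), voicing differs (+1); total 1. Next closest is /ʔ/ at distance 3.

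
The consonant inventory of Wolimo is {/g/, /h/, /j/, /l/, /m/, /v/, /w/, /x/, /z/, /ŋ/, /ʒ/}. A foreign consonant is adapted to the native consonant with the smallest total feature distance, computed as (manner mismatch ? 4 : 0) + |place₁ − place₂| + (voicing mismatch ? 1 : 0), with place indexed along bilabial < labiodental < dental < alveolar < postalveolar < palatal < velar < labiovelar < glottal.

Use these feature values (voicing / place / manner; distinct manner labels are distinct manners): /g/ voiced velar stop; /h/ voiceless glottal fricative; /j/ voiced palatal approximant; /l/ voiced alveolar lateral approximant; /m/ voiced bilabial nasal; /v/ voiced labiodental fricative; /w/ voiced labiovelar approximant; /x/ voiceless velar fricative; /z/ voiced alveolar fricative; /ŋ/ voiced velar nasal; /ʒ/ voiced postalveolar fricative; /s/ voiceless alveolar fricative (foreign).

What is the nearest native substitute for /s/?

z

/z/ is closest: same manner (fricative), place distance 0 (alveolar→alveolar), voicing differs (+1); total 1. Next closest is /ʒ/ at distance 2.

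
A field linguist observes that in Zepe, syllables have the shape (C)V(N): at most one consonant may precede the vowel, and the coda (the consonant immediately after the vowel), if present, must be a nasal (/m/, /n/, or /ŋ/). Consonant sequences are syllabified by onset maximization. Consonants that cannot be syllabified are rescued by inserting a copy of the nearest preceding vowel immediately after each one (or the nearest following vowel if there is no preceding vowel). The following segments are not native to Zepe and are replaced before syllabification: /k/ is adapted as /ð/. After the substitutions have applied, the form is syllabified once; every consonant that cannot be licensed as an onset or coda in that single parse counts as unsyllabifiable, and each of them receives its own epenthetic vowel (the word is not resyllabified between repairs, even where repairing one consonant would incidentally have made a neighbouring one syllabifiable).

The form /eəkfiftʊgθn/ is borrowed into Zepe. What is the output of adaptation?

eəðəfifitʊgʊθʊnʊ

Substitution: /k/ → /ð/, giving /eəðfiftʊgθn/.
Under (C)V(N), the unsyllabifiable consonants are /ð/, /f/, /g/, /θ/, /n/ (only a nasal (/m/, /n/, or /ŋ/) is licensed in coda position; onsets are limited to one consonant).
Epenthesis after each stranded consonant: /ð/ → /ðə/, /f/ → /fi/, /g/ → /gʊ/, /θ/ → /θʊ/, /n/ → /nʊ/.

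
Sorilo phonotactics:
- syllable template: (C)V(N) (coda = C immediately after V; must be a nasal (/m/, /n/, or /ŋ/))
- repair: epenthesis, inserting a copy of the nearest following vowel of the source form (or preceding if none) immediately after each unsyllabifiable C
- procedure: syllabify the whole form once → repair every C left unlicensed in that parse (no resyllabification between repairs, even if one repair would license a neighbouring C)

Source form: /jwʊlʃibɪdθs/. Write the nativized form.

jʊwʊliʃibɪdɪθɪsɪ

Syllabifying with onset maximization leaves /j/, /l/, /d/, /θ/, /s/ stranded (only a nasal (/m/, /n/, or /ŋ/) is licensed in coda position; onsets are limited to one consonant).
Epenthesis after each stranded consonant: /j/ → /jʊ/, /l/ → /li/, /d/ → /dɪ/, /θ/ → /θɪ/, /s/ → /sɪ/.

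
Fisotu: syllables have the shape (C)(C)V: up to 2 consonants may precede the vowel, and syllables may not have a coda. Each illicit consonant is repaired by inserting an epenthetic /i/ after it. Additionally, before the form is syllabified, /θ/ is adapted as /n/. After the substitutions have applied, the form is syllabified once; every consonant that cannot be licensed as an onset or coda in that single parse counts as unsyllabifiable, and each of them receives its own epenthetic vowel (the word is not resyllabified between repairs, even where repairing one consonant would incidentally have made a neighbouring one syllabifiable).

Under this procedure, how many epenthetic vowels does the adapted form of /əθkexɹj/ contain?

3

After substitution the input is /ənkexɹj/.
The unsyllabifiable consonants are /x/, /ɹ/, /j/; each receives one epenthetic vowel.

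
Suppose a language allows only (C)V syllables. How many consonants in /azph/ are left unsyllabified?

3

The consonants /z/, /p/, /h/ cannot be parsed into a legal (C)V syllable (no codas are permitted; onsets are limited to one consonant).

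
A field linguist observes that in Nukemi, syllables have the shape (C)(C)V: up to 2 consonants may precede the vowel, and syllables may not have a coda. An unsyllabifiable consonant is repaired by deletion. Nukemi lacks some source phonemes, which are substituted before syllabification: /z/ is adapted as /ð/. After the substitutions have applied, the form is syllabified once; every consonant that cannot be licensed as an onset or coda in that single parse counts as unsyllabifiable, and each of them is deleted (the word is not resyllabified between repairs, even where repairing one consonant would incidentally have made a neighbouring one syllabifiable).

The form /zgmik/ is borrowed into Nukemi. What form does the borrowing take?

gmi

Substitution: /z/ → /ð/, giving /ðgmik/.
Syllabifying with onset maximization leaves /ð/, /k/ stranded (no codas are permitted; onsets may contain at most 2 consonants).
Deletion applies to /ð/, /k/.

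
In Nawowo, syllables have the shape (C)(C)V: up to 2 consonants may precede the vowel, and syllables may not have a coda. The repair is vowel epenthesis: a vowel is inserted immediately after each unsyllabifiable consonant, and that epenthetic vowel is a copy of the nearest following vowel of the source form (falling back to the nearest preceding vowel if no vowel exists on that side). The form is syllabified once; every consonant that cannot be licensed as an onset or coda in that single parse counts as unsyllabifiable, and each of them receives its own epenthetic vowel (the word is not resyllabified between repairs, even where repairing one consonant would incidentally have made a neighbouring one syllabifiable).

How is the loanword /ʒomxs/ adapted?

Under (C)(C)V, the unsyllabifiable consonants are /m/, /x/, /s/ (no codas are permitted; onsets may contain at most 2 consonants).
Inserting the epenthetic vowel yields /m/ → /mo/, /x/ → /xo/, /s/ → /so/.

ʒomoxoso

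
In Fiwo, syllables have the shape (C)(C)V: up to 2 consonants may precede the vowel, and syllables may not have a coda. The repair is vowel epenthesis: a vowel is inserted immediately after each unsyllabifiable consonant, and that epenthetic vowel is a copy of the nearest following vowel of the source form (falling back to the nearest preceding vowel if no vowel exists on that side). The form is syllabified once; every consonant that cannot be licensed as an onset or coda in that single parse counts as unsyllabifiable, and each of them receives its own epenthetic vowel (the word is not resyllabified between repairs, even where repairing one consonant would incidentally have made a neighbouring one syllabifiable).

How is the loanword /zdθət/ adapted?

The consonants /z/, /t/ cannot be parsed into a legal (C)(C)V syllable (no codas are permitted; onsets may contain at most 2 consonants).
Epenthesis after each stranded consonant: /z/ → /zə/, /t/ → /tə/.

zədθətə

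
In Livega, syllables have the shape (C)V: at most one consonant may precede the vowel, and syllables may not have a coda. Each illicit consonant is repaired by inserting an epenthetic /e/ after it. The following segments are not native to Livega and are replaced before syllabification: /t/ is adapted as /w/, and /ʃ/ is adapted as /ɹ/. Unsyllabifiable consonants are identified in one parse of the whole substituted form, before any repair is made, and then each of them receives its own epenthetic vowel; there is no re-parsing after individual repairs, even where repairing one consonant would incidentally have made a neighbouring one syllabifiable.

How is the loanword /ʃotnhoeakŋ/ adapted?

Substitution: /ʃ/ → /ɹ/, /t/ → /w/, giving /ɹownhoeakŋ/.
Syllabifying with onset maximization leaves /w/, /n/, /k/, /ŋ/ stranded (no codas are permitted; onsets are limited to one consonant).
Epenthesis after each stranded consonant: /w/ → /we/, /n/ → /ne/, /k/ → /ke/, /ŋ/ → /ŋe/.

ɹowenehoeakeŋe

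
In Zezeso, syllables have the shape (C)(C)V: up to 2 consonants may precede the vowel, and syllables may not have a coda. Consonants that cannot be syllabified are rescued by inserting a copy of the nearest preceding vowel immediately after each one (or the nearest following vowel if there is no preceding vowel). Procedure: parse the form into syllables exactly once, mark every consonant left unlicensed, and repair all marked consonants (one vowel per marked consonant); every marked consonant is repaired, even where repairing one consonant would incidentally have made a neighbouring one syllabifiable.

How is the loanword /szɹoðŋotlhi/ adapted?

Syllabifying with onset maximization leaves /s/, /t/ stranded (no codas are permitted; onsets may contain at most 2 consonants).
Each unlicensed consonant becomes the onset of a new syllable: /s/ → /so/, /t/ → /to/.

sozɹoðŋotolhi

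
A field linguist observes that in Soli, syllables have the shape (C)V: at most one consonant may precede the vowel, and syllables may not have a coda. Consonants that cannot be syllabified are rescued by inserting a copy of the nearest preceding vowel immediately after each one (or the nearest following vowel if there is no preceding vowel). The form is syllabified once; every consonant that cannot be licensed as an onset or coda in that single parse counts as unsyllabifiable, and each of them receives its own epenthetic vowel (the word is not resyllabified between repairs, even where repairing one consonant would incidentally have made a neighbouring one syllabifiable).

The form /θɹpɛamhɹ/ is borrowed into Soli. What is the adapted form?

θɛɹɛpɛamahaɹa

The consonants /θ/, /ɹ/, /m/, /h/, /ɹ/ cannot be parsed into a legal (C)V syllable (no codas are permitted; onsets are limited to one consonant).
Inserting the epenthetic vowel yields /θ/ → /θɛ/, /ɹ/ → /ɹɛ/, /m/ → /ma/, /h/ → /ha/, /ɹ/ → /ɹa/.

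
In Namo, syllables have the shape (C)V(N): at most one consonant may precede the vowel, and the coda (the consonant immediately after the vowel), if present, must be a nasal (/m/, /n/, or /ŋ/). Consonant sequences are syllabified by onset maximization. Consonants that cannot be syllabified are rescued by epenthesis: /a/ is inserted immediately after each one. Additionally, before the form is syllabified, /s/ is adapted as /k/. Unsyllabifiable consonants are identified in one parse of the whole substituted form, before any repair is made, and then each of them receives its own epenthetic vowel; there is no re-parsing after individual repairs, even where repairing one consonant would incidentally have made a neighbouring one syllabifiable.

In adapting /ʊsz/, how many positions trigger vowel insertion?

2

After substitution the input is /ʊkz/.
The unsyllabifiable consonants are /k/, /z/; each receives one epenthetic vowel.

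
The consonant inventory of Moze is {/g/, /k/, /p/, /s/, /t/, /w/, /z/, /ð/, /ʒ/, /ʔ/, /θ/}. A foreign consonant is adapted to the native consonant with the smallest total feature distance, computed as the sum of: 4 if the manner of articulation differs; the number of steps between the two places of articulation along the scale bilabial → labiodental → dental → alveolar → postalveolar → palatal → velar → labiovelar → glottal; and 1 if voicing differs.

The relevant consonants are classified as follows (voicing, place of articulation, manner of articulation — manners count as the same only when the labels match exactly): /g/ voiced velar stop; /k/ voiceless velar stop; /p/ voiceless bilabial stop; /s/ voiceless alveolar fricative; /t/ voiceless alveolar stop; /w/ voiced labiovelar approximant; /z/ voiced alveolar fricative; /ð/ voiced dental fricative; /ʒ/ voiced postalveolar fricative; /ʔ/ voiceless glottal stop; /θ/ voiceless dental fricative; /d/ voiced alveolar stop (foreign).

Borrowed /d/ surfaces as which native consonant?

/t/ is closest: same manner (stop), place distance 0 (alveolar→alveolar), voicing differs (+1); total 1. Next closest is /g/ at distance 3.

t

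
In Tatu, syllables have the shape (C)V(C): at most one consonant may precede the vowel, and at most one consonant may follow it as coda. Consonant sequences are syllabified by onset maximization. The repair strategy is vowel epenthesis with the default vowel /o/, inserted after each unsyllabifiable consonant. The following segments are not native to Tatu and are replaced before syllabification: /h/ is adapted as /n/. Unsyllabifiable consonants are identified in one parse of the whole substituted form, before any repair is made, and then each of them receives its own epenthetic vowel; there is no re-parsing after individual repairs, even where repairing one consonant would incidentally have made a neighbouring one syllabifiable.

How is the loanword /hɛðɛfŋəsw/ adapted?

nɛðɛfŋəswo

Substitution: /h/ → /n/, giving /nɛðɛfŋəsw/.
The consonants /w/ cannot be parsed into a legal (C)V(C) syllable (at most one coda consonant is licensed; onsets are limited to one consonant).
Inserting the epenthetic vowel yields /w/ → /wo/.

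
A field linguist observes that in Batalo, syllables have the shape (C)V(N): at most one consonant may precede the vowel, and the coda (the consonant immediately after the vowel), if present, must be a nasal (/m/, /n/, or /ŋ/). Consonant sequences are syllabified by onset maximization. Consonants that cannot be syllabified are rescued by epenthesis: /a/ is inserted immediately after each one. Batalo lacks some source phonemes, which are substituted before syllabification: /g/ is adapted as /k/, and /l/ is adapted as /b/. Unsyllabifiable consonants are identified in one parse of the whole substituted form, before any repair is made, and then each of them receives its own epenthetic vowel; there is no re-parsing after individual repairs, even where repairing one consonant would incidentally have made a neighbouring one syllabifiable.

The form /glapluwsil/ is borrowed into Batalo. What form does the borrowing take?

Substitution: /g/ → /k/, /l/ → /b/, giving /kbapbuwsib/.
The consonants /k/, /p/, /w/, /b/ cannot be parsed into a legal (C)V(N) syllable (only a nasal (/m/, /n/, or /ŋ/) is licensed in coda position; onsets are limited to one consonant).
Epenthesis after each stranded consonant: /k/ → /ka/, /p/ → /pa/, /w/ → /wa/, /b/ → /ba/.

kabapabuwasiba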